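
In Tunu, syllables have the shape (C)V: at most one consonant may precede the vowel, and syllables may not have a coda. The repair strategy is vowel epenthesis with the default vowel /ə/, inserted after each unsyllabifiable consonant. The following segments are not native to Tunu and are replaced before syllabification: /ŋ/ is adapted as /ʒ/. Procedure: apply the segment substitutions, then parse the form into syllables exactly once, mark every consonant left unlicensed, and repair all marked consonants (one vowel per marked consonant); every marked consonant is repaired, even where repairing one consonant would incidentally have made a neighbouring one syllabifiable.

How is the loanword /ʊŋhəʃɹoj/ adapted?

Substitution: /ŋ/ → /ʒ/, giving /ʊʒhəʃɹoj/.
The consonants /ʒ/, /ʃ/, /j/ cannot be parsed into a legal (C)V syllable (no codas are permitted; onsets are limited to one consonant).
Epenthesis after each stranded consonant: /ʒ/ → /ʒə/, /ʃ/ → /ʃə/, /j/ → /jə/.

ʊʒəhəʃəɹojə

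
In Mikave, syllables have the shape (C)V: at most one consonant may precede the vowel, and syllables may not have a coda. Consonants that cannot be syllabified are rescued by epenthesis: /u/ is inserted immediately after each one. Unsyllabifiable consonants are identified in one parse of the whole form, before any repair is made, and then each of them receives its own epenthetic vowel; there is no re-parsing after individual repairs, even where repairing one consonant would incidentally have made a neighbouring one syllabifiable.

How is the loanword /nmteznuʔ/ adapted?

Under (C)V, the unsyllabifiable consonants are /n/, /m/, /z/, /ʔ/ (no codas are permitted; onsets are limited to one consonant).
Each unlicensed consonant becomes the onset of a new syllable: /n/ → /nu/, /m/ → /mu/, /z/ → /zu/, /ʔ/ → /ʔu/.

numutezunuʔu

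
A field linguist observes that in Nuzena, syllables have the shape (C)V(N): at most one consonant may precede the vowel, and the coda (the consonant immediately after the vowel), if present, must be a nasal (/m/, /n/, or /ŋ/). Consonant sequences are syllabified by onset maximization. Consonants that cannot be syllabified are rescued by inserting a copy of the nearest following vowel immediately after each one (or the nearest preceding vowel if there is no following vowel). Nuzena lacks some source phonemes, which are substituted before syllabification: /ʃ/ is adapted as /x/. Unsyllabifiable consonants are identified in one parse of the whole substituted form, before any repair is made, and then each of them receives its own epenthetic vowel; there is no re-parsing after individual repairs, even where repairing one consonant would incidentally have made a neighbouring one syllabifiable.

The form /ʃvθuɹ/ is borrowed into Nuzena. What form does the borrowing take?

xuvuθuɹu

Substitution: /ʃ/ → /x/, giving /xvθuɹ/.
Syllabifying with onset maximization leaves /x/, /v/, /ɹ/ stranded (only a nasal (/m/, /n/, or /ŋ/) is licensed in coda position; onsets are limited to one consonant).
Inserting the epenthetic vowel yields /x/ → /xu/, /v/ → /vu/, /ɹ/ → /ɹu/.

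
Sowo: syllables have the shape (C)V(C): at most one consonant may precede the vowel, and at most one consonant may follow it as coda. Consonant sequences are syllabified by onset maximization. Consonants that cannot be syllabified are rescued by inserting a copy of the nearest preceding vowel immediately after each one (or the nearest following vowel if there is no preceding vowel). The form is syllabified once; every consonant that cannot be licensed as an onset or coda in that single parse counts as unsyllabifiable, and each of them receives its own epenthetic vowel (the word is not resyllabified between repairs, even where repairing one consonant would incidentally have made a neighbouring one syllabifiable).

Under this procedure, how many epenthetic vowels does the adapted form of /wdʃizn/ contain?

3

The unsyllabifiable consonants are /w/, /d/, /n/; each receives one epenthetic vowel.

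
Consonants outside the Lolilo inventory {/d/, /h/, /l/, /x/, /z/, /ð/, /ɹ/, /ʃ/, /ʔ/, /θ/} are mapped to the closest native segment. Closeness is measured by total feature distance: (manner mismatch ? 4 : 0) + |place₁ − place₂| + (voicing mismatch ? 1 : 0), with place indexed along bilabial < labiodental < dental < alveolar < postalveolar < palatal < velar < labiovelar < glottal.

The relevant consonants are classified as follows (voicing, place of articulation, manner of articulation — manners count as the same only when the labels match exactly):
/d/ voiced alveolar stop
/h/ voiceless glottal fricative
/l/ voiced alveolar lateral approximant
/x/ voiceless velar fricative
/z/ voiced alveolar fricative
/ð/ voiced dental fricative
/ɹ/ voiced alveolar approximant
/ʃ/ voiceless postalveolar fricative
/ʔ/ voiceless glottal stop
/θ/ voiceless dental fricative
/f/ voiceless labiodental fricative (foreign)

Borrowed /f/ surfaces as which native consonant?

θ

/θ/ is closest: same manner (fricative), place distance 1 (labiodental→dental), same voicing; total 1. Next closest is /ð/ at distance 2.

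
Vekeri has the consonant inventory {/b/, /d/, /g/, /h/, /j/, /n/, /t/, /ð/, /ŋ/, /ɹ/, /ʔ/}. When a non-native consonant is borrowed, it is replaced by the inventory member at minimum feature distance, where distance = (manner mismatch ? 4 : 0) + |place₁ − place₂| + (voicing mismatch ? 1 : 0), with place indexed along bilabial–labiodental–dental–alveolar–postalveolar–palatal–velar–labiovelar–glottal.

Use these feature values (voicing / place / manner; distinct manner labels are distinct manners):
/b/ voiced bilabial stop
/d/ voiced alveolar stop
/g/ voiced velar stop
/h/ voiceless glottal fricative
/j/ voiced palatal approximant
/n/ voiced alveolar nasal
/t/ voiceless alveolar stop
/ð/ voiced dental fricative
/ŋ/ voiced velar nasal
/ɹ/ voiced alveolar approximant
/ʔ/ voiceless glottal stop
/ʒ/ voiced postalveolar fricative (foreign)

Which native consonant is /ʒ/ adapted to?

ð

/ð/ is closest: same manner (fricative), place distance 2 (postalveolar→dental), same voicing; total 2. Next closest is /d/ at distance 5.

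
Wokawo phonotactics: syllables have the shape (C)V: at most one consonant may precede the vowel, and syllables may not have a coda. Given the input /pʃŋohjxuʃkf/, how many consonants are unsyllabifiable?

7

The consonants /p/, /ʃ/, /h/, /j/, /ʃ/, /k/, /f/ cannot be parsed into a legal (C)V syllable (no codas are permitted; onsets are limited to one consonant).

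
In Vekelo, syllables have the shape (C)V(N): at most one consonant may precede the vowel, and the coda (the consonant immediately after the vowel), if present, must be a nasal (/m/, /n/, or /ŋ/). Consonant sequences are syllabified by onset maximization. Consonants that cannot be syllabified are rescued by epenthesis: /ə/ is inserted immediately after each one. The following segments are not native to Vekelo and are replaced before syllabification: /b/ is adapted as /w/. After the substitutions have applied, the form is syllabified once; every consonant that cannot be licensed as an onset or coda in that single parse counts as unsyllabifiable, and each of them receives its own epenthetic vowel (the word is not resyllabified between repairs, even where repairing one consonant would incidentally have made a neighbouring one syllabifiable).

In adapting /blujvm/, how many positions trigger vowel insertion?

After substitution the input is /wlujvm/.
The unsyllabifiable consonants are /w/, /j/, /v/, /m/; each receives one epenthetic vowel.

4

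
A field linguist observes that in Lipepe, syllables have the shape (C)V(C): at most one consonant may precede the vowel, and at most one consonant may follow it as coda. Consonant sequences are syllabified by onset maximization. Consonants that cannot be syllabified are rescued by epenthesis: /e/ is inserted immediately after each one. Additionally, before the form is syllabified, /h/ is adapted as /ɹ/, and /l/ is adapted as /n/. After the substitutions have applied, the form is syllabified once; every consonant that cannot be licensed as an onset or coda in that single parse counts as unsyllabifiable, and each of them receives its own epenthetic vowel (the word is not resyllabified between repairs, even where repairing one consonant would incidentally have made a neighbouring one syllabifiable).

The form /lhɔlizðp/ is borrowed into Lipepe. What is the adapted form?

Substitution: /l/ → /n/, /h/ → /ɹ/, giving /nɹɔnizðp/.
Under (C)V(C), the unsyllabifiable consonants are /n/, /ð/, /p/ (at most one coda consonant is licensed; onsets are limited to one consonant).
Inserting the epenthetic vowel yields /n/ → /ne/, /ð/ → /ðe/, /p/ → /pe/.

neɹɔnizðepe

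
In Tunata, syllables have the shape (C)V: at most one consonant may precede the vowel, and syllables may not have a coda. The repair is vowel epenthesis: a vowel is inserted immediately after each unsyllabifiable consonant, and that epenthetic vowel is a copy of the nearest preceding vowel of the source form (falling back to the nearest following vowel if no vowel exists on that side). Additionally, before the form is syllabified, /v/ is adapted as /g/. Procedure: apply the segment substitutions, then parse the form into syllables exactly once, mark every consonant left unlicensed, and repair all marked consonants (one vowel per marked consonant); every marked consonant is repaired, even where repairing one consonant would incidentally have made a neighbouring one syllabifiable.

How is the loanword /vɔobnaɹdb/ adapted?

gɔobonaɹadaba

Substitution: /v/ → /g/, giving /gɔobnaɹdb/.
The consonants /b/, /ɹ/, /d/, /b/ cannot be parsed into a legal (C)V syllable (no codas are permitted; onsets are limited to one consonant).
Inserting the epenthetic vowel yields /b/ → /bo/, /ɹ/ → /ɹa/, /d/ → /da/, /b/ → /ba/.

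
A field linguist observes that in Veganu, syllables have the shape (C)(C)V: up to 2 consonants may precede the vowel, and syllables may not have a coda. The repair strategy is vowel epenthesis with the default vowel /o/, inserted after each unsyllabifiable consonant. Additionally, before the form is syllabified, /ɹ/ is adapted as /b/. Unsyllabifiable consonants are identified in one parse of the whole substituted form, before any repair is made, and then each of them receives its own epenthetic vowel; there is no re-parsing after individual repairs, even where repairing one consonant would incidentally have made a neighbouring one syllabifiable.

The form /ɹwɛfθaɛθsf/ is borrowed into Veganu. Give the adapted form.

Substitution: /ɹ/ → /b/, giving /bwɛfθaɛθsf/.
The consonants /θ/, /s/, /f/ cannot be parsed into a legal (C)(C)V syllable (no codas are permitted; onsets may contain at most 2 consonants).
Inserting the epenthetic vowel yields /θ/ → /θo/, /s/ → /so/, /f/ → /fo/.

bwɛfθaɛθosofo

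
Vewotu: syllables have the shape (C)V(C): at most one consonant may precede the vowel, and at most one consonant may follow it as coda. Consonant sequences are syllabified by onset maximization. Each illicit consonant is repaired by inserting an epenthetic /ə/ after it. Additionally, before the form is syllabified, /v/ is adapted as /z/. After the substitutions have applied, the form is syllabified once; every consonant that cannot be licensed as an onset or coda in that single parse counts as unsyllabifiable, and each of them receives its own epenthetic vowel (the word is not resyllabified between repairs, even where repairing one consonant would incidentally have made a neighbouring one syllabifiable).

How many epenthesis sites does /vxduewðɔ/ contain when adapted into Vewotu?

2

After substitution the input is /zxduewðɔ/.
The unsyllabifiable consonants are /z/, /x/; each receives one epenthetic vowel.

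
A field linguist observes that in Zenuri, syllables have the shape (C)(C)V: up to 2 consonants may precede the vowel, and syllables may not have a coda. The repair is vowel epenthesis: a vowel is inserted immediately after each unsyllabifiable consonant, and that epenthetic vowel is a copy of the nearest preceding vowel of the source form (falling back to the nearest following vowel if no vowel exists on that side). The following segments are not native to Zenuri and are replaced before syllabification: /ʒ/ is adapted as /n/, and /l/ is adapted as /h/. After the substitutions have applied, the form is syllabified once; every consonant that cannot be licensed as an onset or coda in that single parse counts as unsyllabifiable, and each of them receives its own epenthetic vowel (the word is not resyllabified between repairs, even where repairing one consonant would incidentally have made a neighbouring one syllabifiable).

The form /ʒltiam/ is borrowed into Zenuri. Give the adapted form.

nihtiama

Substitution: /ʒ/ → /n/, /l/ → /h/, giving /nhtiam/.
Syllabifying with onset maximization leaves /n/, /m/ stranded (no codas are permitted; onsets may contain at most 2 consonants).
Each unlicensed consonant becomes the onset of a new syllable: /n/ → /ni/, /m/ → /ma/.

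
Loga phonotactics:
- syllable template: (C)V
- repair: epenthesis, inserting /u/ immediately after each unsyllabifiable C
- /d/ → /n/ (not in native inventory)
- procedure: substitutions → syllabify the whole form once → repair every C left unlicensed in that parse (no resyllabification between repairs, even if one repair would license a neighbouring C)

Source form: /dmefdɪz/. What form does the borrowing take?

numefunɪzu

Substitution: /d/ → /n/, giving /nmefnɪz/.
Syllabifying with onset maximization leaves /n/, /f/, /z/ stranded (no codas are permitted; onsets are limited to one consonant).
Each unlicensed consonant becomes the onset of a new syllable: /n/ → /nu/, /f/ → /fu/, /z/ → /zu/.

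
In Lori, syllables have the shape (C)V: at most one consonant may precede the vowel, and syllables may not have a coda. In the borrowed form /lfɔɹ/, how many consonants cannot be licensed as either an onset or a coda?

2

Under (C)V, the unsyllabifiable consonants are /l/, /ɹ/ (no codas are permitted; onsets are limited to one consonant).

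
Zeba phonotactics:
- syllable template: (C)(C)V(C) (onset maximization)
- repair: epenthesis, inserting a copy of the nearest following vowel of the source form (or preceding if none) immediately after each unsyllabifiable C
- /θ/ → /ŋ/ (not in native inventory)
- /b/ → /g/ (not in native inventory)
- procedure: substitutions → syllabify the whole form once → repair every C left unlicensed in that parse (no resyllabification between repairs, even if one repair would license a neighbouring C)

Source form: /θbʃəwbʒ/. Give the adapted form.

ŋəgʃəwgəʒə

Substitution: /θ/ → /ŋ/, /b/ → /g/, giving /ŋgʃəwgʒ/.
The consonants /ŋ/, /g/, /ʒ/ cannot be parsed into a legal (C)(C)V(C) syllable (at most one coda consonant is licensed; onsets may contain at most 2 consonants).
Epenthesis after each stranded consonant: /ŋ/ → /ŋə/, /g/ → /gə/, /ʒ/ → /ʒə/.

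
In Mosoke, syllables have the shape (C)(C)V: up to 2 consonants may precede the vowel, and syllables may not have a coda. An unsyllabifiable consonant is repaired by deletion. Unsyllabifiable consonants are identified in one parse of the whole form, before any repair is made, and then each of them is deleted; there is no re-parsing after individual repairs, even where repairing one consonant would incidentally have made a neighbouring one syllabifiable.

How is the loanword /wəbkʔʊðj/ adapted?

wəkʔʊ

Under (C)(C)V, the unsyllabifiable consonants are /b/, /ð/, /j/ (no codas are permitted; onsets may contain at most 2 consonants).
Deletion applies to /b/, /ð/, /j/.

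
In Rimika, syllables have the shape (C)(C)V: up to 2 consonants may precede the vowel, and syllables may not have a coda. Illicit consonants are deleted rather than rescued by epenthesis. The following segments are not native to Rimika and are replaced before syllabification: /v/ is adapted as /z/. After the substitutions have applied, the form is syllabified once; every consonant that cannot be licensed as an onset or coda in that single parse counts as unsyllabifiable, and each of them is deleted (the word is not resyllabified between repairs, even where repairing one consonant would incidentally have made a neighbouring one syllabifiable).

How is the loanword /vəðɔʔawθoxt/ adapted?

zəðɔʔawθo

Substitution: /v/ → /z/, giving /zəðɔʔawθoxt/.
Under (C)(C)V, the unsyllabifiable consonants are /x/, /t/ (no codas are permitted; onsets may contain at most 2 consonants).
Deletion applies to /x/, /t/.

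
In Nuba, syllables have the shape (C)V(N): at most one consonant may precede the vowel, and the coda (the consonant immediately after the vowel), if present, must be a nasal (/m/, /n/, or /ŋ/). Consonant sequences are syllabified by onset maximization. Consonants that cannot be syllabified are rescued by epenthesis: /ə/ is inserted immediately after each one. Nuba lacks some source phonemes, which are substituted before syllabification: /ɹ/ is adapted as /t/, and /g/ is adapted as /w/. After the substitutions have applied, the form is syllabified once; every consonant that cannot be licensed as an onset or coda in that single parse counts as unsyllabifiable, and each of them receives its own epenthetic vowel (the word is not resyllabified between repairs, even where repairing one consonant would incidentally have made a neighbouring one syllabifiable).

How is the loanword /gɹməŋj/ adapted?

wətəməŋjə

Substitution: /g/ → /w/, /ɹ/ → /t/, giving /wtməŋj/.
Syllabifying with onset maximization leaves /w/, /t/, /j/ stranded (only a nasal (/m/, /n/, or /ŋ/) is licensed in coda position; onsets are limited to one consonant).
Inserting the epenthetic vowel yields /w/ → /wə/, /t/ → /tə/, /j/ → /jə/.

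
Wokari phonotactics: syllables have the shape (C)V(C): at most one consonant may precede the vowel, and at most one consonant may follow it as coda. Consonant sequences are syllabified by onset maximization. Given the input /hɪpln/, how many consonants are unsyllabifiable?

2

Syllabifying with onset maximization leaves /l/, /n/ stranded (at most one coda consonant is licensed; onsets are limited to one consonant).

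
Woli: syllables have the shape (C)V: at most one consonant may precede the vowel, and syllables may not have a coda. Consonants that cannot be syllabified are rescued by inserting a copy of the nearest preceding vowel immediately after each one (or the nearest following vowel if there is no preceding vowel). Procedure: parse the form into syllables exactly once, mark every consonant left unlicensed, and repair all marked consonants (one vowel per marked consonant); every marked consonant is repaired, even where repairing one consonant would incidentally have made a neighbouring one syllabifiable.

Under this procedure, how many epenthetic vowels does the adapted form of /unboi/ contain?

The unsyllabifiable consonants are /n/; each receives one epenthetic vowel.

1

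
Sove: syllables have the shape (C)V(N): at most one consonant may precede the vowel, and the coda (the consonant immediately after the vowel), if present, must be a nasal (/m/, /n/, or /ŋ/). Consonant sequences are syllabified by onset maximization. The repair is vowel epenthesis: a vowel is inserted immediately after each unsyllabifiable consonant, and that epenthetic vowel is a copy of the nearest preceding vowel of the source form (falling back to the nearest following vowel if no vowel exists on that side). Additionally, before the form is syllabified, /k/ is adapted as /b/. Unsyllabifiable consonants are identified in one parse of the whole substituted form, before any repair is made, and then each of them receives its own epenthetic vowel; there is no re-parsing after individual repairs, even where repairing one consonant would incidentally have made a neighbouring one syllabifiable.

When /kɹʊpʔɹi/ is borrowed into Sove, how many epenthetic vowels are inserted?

3

After substitution the input is /bɹʊpʔɹi/.
The unsyllabifiable consonants are /b/, /p/, /ʔ/; each receives one epenthetic vowel.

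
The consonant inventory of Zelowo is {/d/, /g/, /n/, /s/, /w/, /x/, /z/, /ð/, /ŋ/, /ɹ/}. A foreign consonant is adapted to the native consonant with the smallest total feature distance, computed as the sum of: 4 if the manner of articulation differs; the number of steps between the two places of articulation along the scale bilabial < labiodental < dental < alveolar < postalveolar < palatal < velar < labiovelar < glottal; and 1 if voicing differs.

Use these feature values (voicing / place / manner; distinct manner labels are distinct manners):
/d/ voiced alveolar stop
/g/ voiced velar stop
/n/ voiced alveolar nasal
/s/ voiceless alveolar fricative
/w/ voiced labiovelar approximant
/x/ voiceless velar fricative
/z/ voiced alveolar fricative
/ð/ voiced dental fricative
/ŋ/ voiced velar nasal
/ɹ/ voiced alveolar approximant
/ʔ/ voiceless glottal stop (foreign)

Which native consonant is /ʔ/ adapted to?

/g/ is closest: same manner (stop), place distance 2 (glottal→velar), voicing differs (+1); total 3. Next closest is /d/ at distance 6.

g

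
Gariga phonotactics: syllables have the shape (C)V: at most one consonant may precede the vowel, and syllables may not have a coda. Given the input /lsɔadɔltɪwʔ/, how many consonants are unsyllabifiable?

The consonants /l/, /l/, /w/, /ʔ/ cannot be parsed into a legal (C)V syllable (no codas are permitted; onsets are limited to one consonant).

4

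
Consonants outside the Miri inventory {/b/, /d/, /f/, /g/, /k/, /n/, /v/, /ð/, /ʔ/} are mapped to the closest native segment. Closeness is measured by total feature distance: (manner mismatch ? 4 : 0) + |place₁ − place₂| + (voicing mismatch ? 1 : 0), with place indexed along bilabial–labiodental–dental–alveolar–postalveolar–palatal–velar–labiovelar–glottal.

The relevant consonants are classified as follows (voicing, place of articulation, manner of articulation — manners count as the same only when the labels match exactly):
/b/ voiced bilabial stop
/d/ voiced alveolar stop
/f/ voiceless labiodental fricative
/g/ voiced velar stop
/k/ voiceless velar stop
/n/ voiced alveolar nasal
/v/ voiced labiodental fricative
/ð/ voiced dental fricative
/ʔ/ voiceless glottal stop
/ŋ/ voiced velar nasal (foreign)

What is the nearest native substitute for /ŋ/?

/n/ is closest: same manner (nasal), place distance 3 (velar→alveolar), same voicing; total 3. Next closest is /g/ at distance 4.

n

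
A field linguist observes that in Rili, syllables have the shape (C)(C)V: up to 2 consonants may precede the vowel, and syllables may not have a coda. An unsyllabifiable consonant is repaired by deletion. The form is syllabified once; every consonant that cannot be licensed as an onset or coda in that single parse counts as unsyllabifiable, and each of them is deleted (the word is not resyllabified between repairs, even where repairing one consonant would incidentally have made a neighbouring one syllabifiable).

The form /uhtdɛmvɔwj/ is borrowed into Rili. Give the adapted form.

utdɛmvɔ

Syllabifying with onset maximization leaves /h/, /w/, /j/ stranded (no codas are permitted; onsets may contain at most 2 consonants).
Deleting the stranded consonants removes /h/, /w/, /j/.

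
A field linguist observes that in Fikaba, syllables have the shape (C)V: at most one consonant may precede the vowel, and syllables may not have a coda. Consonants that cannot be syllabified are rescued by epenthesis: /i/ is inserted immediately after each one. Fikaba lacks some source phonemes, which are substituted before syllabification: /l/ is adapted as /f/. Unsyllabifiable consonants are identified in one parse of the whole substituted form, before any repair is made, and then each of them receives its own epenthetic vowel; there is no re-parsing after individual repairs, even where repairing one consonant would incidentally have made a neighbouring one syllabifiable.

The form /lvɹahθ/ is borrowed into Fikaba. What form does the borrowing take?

Substitution: /l/ → /f/, giving /fvɹahθ/.
Under (C)V, the unsyllabifiable consonants are /f/, /v/, /h/, /θ/ (no codas are permitted; onsets are limited to one consonant).
Inserting the epenthetic vowel yields /f/ → /fi/, /v/ → /vi/, /h/ → /hi/, /θ/ → /θi/.

fiviɹahiθi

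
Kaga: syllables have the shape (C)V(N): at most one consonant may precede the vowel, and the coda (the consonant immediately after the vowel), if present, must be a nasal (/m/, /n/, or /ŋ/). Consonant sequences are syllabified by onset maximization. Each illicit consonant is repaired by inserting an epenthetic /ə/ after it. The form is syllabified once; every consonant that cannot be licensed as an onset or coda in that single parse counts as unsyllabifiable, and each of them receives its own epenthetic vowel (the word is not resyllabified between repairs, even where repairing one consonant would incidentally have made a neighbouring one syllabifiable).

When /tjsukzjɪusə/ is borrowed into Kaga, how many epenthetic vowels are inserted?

4

The unsyllabifiable consonants are /t/, /j/, /k/, /z/; each receives one epenthetic vowel.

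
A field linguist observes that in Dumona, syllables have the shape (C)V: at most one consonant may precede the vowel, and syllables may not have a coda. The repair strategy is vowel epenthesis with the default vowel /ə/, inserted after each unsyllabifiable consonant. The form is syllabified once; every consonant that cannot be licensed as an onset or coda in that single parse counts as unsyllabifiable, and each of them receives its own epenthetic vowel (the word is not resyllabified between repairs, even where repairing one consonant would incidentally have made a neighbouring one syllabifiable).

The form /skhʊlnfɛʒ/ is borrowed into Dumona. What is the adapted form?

Under (C)V, the unsyllabifiable consonants are /s/, /k/, /l/, /n/, /ʒ/ (no codas are permitted; onsets are limited to one consonant).
Epenthesis after each stranded consonant: /s/ → /sə/, /k/ → /kə/, /l/ → /lə/, /n/ → /nə/, /ʒ/ → /ʒə/.

səkəhʊlənəfɛʒə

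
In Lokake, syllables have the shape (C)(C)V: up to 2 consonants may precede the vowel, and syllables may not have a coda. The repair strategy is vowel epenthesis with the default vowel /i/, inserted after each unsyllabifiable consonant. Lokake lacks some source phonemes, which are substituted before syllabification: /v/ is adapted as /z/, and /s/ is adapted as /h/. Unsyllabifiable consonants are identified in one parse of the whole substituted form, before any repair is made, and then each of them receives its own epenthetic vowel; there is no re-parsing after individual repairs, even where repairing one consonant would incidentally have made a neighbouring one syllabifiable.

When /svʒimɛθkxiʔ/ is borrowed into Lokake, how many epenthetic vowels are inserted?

After substitution the input is /hzʒimɛθkxiʔ/.
The unsyllabifiable consonants are /h/, /θ/, /ʔ/; each receives one epenthetic vowel.

3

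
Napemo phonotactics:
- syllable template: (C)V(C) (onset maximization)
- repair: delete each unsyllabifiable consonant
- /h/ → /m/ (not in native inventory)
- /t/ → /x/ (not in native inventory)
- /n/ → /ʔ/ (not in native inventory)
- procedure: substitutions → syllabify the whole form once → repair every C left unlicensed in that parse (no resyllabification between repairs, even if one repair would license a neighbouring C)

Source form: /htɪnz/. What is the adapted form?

Substitution: /h/ → /m/, /t/ → /x/, /n/ → /ʔ/, giving /mxɪʔz/.
Syllabifying with onset maximization leaves /m/, /z/ stranded (at most one coda consonant is licensed; onsets are limited to one consonant).
Deleting the stranded consonants removes /m/, /z/.

xɪʔ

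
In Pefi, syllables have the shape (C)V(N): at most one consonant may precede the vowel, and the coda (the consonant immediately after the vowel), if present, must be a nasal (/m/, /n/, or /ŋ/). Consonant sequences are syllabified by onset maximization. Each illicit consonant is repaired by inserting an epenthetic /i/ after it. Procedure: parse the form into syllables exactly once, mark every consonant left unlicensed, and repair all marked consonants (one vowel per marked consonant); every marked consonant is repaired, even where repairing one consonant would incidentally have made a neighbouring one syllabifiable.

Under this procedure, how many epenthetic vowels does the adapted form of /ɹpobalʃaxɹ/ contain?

The unsyllabifiable consonants are /ɹ/, /l/, /x/, /ɹ/; each receives one epenthetic vowel.

4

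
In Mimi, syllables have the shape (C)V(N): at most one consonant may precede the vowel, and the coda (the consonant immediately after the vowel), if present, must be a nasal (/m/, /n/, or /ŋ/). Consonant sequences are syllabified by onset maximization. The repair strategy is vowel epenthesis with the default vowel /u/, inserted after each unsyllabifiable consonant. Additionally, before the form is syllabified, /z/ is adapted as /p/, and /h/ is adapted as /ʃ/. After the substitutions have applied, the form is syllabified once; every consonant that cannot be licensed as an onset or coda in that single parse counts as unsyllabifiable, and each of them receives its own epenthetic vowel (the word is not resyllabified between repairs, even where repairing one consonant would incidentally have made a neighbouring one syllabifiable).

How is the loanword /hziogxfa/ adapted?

Substitution: /h/ → /ʃ/, /z/ → /p/, giving /ʃpiogxfa/.
The consonants /ʃ/, /g/, /x/ cannot be parsed into a legal (C)V(N) syllable (only a nasal (/m/, /n/, or /ŋ/) is licensed in coda position; onsets are limited to one consonant).
Epenthesis after each stranded consonant: /ʃ/ → /ʃu/, /g/ → /gu/, /x/ → /xu/.

ʃupioguxufa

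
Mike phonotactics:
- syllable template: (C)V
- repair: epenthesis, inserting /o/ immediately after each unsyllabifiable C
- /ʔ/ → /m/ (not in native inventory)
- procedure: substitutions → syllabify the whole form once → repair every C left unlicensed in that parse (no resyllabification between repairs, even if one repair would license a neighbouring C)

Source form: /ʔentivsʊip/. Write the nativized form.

menotivosʊipo

Substitution: /ʔ/ → /m/, giving /mentivsʊip/.
Syllabifying with onset maximization leaves /n/, /v/, /p/ stranded (no codas are permitted; onsets are limited to one consonant).
Epenthesis after each stranded consonant: /n/ → /no/, /v/ → /vo/, /p/ → /po/.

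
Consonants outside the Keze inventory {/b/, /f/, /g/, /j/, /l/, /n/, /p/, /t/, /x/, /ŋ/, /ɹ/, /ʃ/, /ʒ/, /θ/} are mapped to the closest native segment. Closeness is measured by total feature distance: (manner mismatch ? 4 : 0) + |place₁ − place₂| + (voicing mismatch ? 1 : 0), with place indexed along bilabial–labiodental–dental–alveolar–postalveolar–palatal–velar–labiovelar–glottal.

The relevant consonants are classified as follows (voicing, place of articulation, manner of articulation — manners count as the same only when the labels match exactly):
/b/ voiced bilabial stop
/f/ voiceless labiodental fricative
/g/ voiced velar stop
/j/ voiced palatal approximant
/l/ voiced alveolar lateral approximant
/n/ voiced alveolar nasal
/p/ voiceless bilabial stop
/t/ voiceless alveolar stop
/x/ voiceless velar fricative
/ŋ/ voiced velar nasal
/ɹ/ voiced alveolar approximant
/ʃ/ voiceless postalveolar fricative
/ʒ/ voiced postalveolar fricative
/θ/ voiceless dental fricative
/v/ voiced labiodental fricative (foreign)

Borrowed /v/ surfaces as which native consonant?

/f/ is closest: same manner (fricative), place distance 0 (labiodental→labiodental), voicing differs (+1); total 1. Next closest is /θ/ at distance 2.

f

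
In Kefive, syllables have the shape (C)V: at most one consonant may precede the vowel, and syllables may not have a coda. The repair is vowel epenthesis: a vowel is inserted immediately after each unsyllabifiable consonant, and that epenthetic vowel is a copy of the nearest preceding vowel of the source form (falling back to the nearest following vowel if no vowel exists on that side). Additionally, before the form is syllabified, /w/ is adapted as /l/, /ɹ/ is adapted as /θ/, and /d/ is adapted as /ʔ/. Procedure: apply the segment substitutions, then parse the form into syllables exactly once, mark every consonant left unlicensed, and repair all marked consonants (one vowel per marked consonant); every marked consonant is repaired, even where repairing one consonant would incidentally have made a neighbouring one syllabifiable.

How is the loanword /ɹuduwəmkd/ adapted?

Substitution: /ɹ/ → /θ/, /d/ → /ʔ/, /w/ → /l/, giving /θuʔuləmkʔ/.
The consonants /m/, /k/, /ʔ/ cannot be parsed into a legal (C)V syllable (no codas are permitted; onsets are limited to one consonant).
Epenthesis after each stranded consonant: /m/ → /mə/, /k/ → /kə/, /ʔ/ → /ʔə/.

θuʔuləməkəʔə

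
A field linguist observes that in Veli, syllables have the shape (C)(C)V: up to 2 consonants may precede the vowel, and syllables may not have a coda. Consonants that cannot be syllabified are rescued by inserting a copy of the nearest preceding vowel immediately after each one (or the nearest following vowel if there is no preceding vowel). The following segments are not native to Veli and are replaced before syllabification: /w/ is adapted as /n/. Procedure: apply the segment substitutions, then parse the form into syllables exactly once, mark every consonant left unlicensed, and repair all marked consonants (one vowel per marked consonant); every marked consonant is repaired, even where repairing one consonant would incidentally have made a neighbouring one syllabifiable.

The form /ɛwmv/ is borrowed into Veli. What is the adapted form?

Substitution: /w/ → /n/, giving /ɛnmv/.
Under (C)(C)V, the unsyllabifiable consonants are /n/, /m/, /v/ (no codas are permitted; onsets may contain at most 2 consonants).
Each unlicensed consonant becomes the onset of a new syllable: /n/ → /nɛ/, /m/ → /mɛ/, /v/ → /vɛ/.

ɛnɛmɛvɛ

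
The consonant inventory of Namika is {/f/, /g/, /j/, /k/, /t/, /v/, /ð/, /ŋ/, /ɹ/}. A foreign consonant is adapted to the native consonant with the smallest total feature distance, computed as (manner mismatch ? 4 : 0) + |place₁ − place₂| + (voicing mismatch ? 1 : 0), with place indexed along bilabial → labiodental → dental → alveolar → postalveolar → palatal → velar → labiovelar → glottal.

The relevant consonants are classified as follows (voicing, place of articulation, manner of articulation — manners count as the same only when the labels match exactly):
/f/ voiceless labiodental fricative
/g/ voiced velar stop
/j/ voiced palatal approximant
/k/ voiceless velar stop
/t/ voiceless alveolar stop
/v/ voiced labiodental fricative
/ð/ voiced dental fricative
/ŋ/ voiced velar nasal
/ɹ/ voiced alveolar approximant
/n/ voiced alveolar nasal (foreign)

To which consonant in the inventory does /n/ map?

ŋ

/ŋ/ is closest: same manner (nasal), place distance 3 (alveolar→velar), same voicing; total 3. Next closest is /ɹ/ at distance 4.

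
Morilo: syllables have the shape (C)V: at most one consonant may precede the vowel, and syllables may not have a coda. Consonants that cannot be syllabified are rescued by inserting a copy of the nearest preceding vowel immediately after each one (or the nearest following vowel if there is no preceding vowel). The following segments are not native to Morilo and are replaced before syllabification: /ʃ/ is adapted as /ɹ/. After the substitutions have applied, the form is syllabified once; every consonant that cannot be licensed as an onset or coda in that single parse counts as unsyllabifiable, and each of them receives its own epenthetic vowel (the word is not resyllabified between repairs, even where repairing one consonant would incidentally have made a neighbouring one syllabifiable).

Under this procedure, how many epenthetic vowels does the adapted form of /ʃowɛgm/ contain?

After substitution the input is /ɹowɛgm/.
The unsyllabifiable consonants are /g/, /m/; each receives one epenthetic vowel.

2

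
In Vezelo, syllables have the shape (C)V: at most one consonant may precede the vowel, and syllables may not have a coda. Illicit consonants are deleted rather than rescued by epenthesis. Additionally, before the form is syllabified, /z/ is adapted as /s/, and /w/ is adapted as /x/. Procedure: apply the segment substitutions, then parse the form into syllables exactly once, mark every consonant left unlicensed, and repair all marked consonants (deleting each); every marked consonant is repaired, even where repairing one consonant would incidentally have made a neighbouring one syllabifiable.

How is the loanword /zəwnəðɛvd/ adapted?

sənəðɛ

Substitution: /z/ → /s/, /w/ → /x/, giving /səxnəðɛvd/.
Under (C)V, the unsyllabifiable consonants are /x/, /v/, /d/ (no codas are permitted; onsets are limited to one consonant).
Deletion applies to /x/, /v/, /d/.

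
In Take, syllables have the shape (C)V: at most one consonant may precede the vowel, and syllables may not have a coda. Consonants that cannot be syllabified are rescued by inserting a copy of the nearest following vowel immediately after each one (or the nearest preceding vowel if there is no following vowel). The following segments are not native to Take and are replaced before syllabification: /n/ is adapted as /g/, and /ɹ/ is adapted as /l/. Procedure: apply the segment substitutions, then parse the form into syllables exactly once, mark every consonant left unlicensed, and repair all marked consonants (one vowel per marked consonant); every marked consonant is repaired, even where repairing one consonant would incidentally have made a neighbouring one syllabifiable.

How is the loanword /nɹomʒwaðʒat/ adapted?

golomaʒawaðaʒata

Substitution: /n/ → /g/, /ɹ/ → /l/, giving /glomʒwaðʒat/.
The consonants /g/, /m/, /ʒ/, /ð/, /t/ cannot be parsed into a legal (C)V syllable (no codas are permitted; onsets are limited to one consonant).
Inserting the epenthetic vowel yields /g/ → /go/, /m/ → /ma/, /ʒ/ → /ʒa/, /ð/ → /ða/, /t/ → /ta/.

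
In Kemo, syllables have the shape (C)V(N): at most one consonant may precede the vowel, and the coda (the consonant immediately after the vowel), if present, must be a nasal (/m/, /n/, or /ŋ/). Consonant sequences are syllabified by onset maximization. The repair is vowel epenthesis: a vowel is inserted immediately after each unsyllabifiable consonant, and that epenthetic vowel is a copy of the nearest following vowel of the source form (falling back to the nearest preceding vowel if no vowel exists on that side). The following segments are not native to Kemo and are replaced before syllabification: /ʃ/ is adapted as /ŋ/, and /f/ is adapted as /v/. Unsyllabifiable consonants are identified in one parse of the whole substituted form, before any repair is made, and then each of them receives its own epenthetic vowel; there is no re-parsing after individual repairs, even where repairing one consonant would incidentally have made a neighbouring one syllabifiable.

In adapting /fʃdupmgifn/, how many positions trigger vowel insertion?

6

After substitution the input is /vŋdupmgivn/.
The unsyllabifiable consonants are /v/, /ŋ/, /p/, /m/, /v/, /n/; each receives one epenthetic vowel.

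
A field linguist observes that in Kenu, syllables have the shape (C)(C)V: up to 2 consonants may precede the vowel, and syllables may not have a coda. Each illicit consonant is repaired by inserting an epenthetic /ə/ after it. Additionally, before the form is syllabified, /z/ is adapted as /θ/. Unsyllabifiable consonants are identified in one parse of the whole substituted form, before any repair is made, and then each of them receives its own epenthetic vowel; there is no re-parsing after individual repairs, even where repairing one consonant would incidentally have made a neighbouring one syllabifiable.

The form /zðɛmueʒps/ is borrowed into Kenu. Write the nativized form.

θðɛmueʒəpəsə

Substitution: /z/ → /θ/, giving /θðɛmueʒps/.
Syllabifying with onset maximization leaves /ʒ/, /p/, /s/ stranded (no codas are permitted; onsets may contain at most 2 consonants).
Inserting the epenthetic vowel yields /ʒ/ → /ʒə/, /p/ → /pə/, /s/ → /sə/.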